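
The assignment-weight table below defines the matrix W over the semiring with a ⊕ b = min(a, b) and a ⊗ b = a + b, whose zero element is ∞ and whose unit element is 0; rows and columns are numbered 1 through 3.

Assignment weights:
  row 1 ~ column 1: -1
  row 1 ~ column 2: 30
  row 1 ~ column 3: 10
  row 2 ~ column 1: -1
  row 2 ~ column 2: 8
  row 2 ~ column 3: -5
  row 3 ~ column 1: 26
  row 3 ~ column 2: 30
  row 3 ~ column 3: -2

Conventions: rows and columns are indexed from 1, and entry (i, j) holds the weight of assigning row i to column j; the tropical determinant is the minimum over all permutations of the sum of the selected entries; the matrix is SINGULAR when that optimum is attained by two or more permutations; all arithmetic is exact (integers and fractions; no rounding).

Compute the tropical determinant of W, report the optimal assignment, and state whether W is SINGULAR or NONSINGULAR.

σ = (1, 2, 3): (-1) + 8 + (-2) = 5
σ = (1, 3, 2): (-1) + (-5) + 30 = 24
σ = (2, 1, 3): 30 + (-1) + (-2) = 27
σ = (2, 3, 1): 30 + (-5) + 26 = 51
σ = (3, 1, 2): 10 + (-1) + 30 = 39
σ = (3, 2, 1): 10 + 8 + 26 = 44
Optimal value attained by: σ = (1, 2, 3).
Answer: det⊕(W) = 5; verdict: NONSINGULAR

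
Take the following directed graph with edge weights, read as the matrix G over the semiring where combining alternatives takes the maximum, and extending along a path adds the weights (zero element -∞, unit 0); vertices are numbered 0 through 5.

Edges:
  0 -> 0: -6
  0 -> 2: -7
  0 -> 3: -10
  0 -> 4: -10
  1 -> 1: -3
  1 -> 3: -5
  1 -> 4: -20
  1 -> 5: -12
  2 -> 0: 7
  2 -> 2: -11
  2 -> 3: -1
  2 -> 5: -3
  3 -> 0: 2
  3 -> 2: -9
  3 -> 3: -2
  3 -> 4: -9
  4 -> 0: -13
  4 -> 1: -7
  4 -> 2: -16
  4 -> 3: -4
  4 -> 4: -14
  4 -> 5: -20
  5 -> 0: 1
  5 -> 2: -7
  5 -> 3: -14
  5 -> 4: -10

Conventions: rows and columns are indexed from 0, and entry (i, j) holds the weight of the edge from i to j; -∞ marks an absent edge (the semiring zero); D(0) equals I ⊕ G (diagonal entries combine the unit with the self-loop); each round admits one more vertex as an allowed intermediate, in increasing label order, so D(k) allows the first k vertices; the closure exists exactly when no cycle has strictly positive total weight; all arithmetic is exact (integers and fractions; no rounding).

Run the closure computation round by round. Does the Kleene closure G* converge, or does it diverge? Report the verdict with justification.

D(0):
  [0, -∞, -7, -10, -10, -∞]
  [-∞, 0, -∞, -5, -20, -12]
  [7, -∞, 0, -1, -∞, -3]
  [2, -∞, -9, 0, -9, -∞]
  [-13, -7, -16, -4, 0, -20]
  [1, -∞, -7, -14, -10, 0]
D(1):
  [0, -∞, -7, -10, -10, -∞]
  [-∞, 0, -∞, -5, -20, -12]
  [7, -∞, 0, -1, -3, -3]
  [2, -∞, -5, 0, -8, -∞]
  [-13, -7, -16, -4, 0, -20]
  [1, -∞, -6, -9, -9, 0]
D(2):
  [0, -∞, -7, -10, -10, -∞]
  [-∞, 0, -∞, -5, -20, -12]
  [7, -∞, 0, -1, -3, -3]
  [2, -∞, -5, 0, -8, -∞]
  [-13, -7, -16, -4, 0, -19]
  [1, -∞, -6, -9, -9, 0]
D(3):
  [0, -∞, -7, -8, -10, -10]
  [-∞, 0, -∞, -5, -20, -12]
  [7, -∞, 0, -1, -3, -3]
  [2, -∞, -5, 0, -8, -8]
  [-9, -7, -16, -4, 0, -19]
  [1, -∞, -6, -7, -9, 0]
D(4):
  [0, -∞, -7, -8, -10, -10]
  [-3, 0, -10, -5, -13, -12]
  [7, -∞, 0, -1, -3, -3]
  [2, -∞, -5, 0, -8, -8]
  [-2, -7, -9, -4, 0, -12]
  [1, -∞, -6, -7, -9, 0]
D(5):
  [0, -17, -7, -8, -10, -10]
  [-3, 0, -10, -5, -13, -12]
  [7, -10, 0, -1, -3, -3]
  [2, -15, -5, 0, -8, -8]
  [-2, -7, -9, -4, 0, -12]
  [1, -16, -6, -7, -9, 0]
D(6):
  [0, -17, -7, -8, -10, -10]
  [-3, 0, -10, -5, -13, -12]
  [7, -10, 0, -1, -3, -3]
  [2, -15, -5, 0, -8, -8]
  [-2, -7, -9, -4, 0, -12]
  [1, -16, -6, -7, -9, 0]
Key observation: every diagonal entry stays at the unit through all rounds, so no improving cycle exists.
Answer: CONVERGES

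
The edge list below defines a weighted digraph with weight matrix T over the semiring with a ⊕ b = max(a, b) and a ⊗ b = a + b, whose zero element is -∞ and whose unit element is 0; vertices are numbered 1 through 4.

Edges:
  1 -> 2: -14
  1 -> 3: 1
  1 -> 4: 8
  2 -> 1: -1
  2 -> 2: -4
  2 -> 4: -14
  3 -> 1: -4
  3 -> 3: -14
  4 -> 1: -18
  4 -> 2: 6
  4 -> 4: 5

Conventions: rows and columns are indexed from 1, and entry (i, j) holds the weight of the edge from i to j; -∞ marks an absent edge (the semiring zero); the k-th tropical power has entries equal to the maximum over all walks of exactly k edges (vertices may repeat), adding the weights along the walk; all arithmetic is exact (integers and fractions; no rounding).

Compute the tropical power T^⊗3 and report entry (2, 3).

T^⊗2:
  [-3, 14, -13, 13]
  [-5, -8, 0, 7]
  [-18, -18, -3, 4]
  [5, 11, -17, 10]
T^⊗3:
  [13, 19, -2, 18]
  [-4, 13, -4, 12]
  [-7, 10, -17, 9]
  [10, 16, 6, 15]
Key observation: the optimum is the walk 2->2->1->3, with weight (-4) + (-1) + 1 = -4.
Optimal value attained by: walk 2->2->1->3.
Answer: (T^⊗3)[2][3] = -4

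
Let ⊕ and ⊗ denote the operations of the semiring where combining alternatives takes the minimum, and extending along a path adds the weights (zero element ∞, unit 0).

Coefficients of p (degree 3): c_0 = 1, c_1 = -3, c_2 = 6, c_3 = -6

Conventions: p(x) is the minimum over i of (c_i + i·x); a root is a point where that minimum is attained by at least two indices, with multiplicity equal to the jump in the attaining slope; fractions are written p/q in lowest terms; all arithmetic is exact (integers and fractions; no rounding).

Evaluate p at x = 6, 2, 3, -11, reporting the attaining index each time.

p(6) = min(1+0·6=1, -3+1·6=3, 6+2·6=18, -6+3·6=12) = 1 (attained by i=0)
p(2) = min(1+0·2=1, -3+1·2=-1, 6+2·2=10, -6+3·2=0) = -1 (attained by i=1)
p(3) = min(1+0·3=1, -3+1·3=0, 6+2·3=12, -6+3·3=3) = 0 (attained by i=1)
p(-11) = min(1+0·(-11)=1, -3+1·(-11)=-14, 6+2·(-11)=-16, -6+3·(-11)=-39) = -39 (attained by i=3)
Answer: p(6) = 1; p(2) = -1; p(3) = 0; p(-11) = -39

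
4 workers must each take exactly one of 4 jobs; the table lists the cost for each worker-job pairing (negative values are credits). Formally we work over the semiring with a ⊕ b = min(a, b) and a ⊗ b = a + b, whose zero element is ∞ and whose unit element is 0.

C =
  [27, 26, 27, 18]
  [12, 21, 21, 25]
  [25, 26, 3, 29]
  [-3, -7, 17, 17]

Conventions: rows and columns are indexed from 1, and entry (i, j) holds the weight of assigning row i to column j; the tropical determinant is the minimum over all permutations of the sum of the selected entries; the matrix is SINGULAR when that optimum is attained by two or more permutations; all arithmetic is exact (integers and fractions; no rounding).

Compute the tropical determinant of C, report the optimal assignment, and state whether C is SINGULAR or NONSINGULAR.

σ = (1, 2, 3, 4): 27 + 21 + 3 + 17 = 68
σ = (1, 2, 4, 3): 27 + 21 + 29 + 17 = 94
σ = (1, 3, 2, 4): 27 + 21 + 26 + 17 = 91
σ = (1, 3, 4, 2): 27 + 21 + 29 + (-7) = 70
σ = (1, 4, 2, 3): 27 + 25 + 26 + 17 = 95
σ = (1, 4, 3, 2): 27 + 25 + 3 + (-7) = 48
σ = (2, 1, 3, 4): 26 + 12 + 3 + 17 = 58
σ = (2, 1, 4, 3): 26 + 12 + 29 + 17 = 84
σ = (2, 3, 1, 4): 26 + 21 + 25 + 17 = 89
σ = (2, 3, 4, 1): 26 + 21 + 29 + (-3) = 73
σ = (2, 4, 1, 3): 26 + 25 + 25 + 17 = 93
σ = (2, 4, 3, 1): 26 + 25 + 3 + (-3) = 51
σ = (3, 1, 2, 4): 27 + 12 + 26 + 17 = 82
σ = (3, 1, 4, 2): 27 + 12 + 29 + (-7) = 61
σ = (3, 2, 1, 4): 27 + 21 + 25 + 17 = 90
σ = (3, 2, 4, 1): 27 + 21 + 29 + (-3) = 74
σ = (3, 4, 1, 2): 27 + 25 + 25 + (-7) = 70
σ = (3, 4, 2, 1): 27 + 25 + 26 + (-3) = 75
σ = (4, 1, 2, 3): 18 + 12 + 26 + 17 = 73
σ = (4, 1, 3, 2): 18 + 12 + 3 + (-7) = 26
σ = (4, 2, 1, 3): 18 + 21 + 25 + 17 = 81
σ = (4, 2, 3, 1): 18 + 21 + 3 + (-3) = 39
σ = (4, 3, 1, 2): 18 + 21 + 25 + (-7) = 57
σ = (4, 3, 2, 1): 18 + 21 + 26 + (-3) = 62
Optimal value attained by: σ = (4, 1, 3, 2).
Answer: det⊕(C) = 26; verdict: NONSINGULAR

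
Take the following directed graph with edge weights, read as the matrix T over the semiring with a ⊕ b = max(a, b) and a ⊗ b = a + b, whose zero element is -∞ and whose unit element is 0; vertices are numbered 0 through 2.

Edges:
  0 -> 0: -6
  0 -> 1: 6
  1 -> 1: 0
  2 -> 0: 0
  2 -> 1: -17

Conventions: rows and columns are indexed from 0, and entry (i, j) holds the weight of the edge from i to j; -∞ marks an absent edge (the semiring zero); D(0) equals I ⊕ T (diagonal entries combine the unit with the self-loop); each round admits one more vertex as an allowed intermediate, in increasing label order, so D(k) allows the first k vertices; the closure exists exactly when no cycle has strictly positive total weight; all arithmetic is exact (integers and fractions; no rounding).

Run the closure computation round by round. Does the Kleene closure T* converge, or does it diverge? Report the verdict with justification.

D(0):
  [0, 6, -∞]
  [-∞, 0, -∞]
  [0, -17, 0]
D(1):
  [0, 6, -∞]
  [-∞, 0, -∞]
  [0, 6, 0]
D(2):
  [0, 6, -∞]
  [-∞, 0, -∞]
  [0, 6, 0]
D(3):
  [0, 6, -∞]
  [-∞, 0, -∞]
  [0, 6, 0]
Key observation: every diagonal entry stays at the unit through all rounds, so no improving cycle exists.
Answer: CONVERGES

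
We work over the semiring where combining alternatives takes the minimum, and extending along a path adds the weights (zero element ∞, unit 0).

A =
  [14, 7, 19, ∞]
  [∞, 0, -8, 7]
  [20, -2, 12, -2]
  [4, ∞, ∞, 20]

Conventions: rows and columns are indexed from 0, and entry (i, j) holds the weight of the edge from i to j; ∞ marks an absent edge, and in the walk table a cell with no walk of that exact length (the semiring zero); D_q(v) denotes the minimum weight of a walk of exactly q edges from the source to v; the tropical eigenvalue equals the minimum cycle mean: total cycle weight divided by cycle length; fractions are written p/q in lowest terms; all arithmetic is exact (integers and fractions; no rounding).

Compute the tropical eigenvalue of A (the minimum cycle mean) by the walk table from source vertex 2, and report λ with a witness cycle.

q=0: [∞, ∞, 0, ∞]
q=1: [20, -2, 12, -2]
q=2: [2, -2, -10, 5]
q=3: [9, -12, -10, -12]
q=4: [-8, -12, -20, -12]
Optimal cycle mean attained by: cycle 1->2->1, total (-8) + (-2), length 2.
Answer: λ = -5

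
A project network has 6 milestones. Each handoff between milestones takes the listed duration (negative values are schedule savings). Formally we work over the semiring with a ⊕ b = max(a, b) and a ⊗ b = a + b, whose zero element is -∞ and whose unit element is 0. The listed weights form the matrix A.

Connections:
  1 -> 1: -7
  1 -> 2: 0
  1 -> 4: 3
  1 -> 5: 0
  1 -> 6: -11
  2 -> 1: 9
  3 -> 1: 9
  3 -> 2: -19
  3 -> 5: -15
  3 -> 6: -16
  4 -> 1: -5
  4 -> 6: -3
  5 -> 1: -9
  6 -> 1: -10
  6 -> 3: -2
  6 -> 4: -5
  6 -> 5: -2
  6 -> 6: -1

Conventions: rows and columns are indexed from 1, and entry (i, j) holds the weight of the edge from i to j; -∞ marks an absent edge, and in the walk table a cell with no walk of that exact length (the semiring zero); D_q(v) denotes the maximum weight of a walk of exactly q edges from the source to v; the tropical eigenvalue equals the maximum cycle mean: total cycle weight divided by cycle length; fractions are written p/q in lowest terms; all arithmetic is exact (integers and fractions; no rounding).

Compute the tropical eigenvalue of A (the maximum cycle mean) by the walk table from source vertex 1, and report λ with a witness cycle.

q=0: [0, -∞, -∞, -∞, -∞, -∞]
q=1: [-7, 0, -∞, 3, 0, -11]
q=2: [9, -7, -13, -4, -7, 0]
q=3: [2, 9, -2, 12, 9, -1]
q=4: [18, 2, -3, 5, 2, 9]
q=5: [11, 18, 7, 21, 18, 8]
q=6: [27, 11, 6, 14, 11, 18]
Optimal cycle mean attained by: cycle 1->2->1, total 0 + 9, length 2.
Answer: λ = 9/2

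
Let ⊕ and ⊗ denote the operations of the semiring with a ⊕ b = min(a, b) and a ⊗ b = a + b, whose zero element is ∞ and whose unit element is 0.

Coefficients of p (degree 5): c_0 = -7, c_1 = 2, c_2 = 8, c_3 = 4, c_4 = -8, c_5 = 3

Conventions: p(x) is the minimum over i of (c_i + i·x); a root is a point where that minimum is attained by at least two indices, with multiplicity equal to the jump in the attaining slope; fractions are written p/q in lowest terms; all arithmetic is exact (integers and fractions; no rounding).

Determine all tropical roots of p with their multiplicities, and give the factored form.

hull edge (i=0, c=-7) to (i=4, c=-8): slope -1/4, span 4
hull edge (i=4, c=-8) to (i=5, c=3): slope 11, span 1
Factored form: p(x) = 3 ⊗ (x ⊕ (-11)) ⊗ (x ⊕ 1/4) ⊗ (x ⊕ 1/4) ⊗ (x ⊕ 1/4) ⊗ (x ⊕ 1/4)
Answer: roots = -11 (mult 1), 1/4 (mult 4)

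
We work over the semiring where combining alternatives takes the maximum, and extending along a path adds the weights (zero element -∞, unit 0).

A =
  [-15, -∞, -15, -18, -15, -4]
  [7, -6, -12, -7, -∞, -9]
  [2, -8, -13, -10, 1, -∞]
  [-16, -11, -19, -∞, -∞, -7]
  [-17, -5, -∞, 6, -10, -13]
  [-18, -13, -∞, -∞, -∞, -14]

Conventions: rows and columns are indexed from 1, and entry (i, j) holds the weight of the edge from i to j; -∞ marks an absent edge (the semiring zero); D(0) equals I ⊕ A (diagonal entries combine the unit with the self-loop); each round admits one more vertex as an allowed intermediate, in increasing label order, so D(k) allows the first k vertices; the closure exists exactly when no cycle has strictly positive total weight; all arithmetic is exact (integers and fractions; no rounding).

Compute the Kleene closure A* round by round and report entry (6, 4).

D(0):
  [0, -∞, -15, -18, -15, -4]
  [7, 0, -12, -7, -∞, -9]
  [2, -8, 0, -10, 1, -∞]
  [-16, -11, -19, 0, -∞, -7]
  [-17, -5, -∞, 6, 0, -13]
  [-18, -13, -∞, -∞, -∞, 0]
D(1):
  [0, -∞, -15, -18, -15, -4]
  [7, 0, -8, -7, -8, 3]
  [2, -8, 0, -10, 1, -2]
  [-16, -11, -19, 0, -31, -7]
  [-17, -5, -32, 6, 0, -13]
  [-18, -13, -33, -36, -33, 0]
D(2):
  [0, -∞, -15, -18, -15, -4]
  [7, 0, -8, -7, -8, 3]
  [2, -8, 0, -10, 1, -2]
  [-4, -11, -19, 0, -19, -7]
  [2, -5, -13, 6, 0, -2]
  [-6, -13, -21, -20, -21, 0]
D(3):
  [0, -23, -15, -18, -14, -4]
  [7, 0, -8, -7, -7, 3]
  [2, -8, 0, -10, 1, -2]
  [-4, -11, -19, 0, -18, -7]
  [2, -5, -13, 6, 0, -2]
  [-6, -13, -21, -20, -20, 0]
D(4):
  [0, -23, -15, -18, -14, -4]
  [7, 0, -8, -7, -7, 3]
  [2, -8, 0, -10, 1, -2]
  [-4, -11, -19, 0, -18, -7]
  [2, -5, -13, 6, 0, -1]
  [-6, -13, -21, -20, -20, 0]
D(5):
  [0, -19, -15, -8, -14, -4]
  [7, 0, -8, -1, -7, 3]
  [3, -4, 0, 7, 1, 0]
  [-4, -11, -19, 0, -18, -7]
  [2, -5, -13, 6, 0, -1]
  [-6, -13, -21, -14, -20, 0]
D(6):
  [0, -17, -15, -8, -14, -4]
  [7, 0, -8, -1, -7, 3]
  [3, -4, 0, 7, 1, 0]
  [-4, -11, -19, 0, -18, -7]
  [2, -5, -13, 6, 0, -1]
  [-6, -13, -21, -14, -20, 0]
Answer: A*[6][4] = -14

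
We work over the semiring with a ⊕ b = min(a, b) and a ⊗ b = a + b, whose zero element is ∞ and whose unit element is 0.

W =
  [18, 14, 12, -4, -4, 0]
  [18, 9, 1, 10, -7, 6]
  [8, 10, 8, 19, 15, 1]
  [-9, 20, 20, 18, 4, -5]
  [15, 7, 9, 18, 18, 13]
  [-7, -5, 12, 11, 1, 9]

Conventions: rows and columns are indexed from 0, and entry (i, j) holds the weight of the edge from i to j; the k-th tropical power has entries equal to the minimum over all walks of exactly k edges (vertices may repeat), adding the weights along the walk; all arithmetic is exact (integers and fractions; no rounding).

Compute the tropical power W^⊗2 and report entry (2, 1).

W^⊗2:
  [-13, -5, 5, 11, 0, -9]
  [-1, 0, 2, 11, 2, 2]
  [-6, -4, 11, 4, 2, 8]
  [-12, -10, 3, -13, -13, -9]
  [6, 8, 8, 11, 0, 10]
  [2, 4, -4, -11, -12, -7]
Key observation: the optimum is the walk 2->5->1, with weight 1 + (-5) = -4.
Optimal value attained by: walk 2->5->1.
Answer: (W^⊗2)[2][1] = -4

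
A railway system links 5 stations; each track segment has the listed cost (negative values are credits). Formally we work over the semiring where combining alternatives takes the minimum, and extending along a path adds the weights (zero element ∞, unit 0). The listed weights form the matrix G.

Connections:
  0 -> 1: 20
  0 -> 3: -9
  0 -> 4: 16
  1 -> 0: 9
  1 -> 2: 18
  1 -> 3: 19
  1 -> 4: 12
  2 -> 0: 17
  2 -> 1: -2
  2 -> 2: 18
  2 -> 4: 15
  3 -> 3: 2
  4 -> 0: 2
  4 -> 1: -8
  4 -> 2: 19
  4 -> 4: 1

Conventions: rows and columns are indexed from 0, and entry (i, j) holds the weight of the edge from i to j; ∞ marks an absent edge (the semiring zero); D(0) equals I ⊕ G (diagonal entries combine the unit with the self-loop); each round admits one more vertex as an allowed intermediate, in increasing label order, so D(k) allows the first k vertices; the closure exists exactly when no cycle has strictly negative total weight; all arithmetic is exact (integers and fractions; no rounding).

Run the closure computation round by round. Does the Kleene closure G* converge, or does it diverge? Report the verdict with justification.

D(0):
  [0, 20, ∞, -9, 16]
  [9, 0, 18, 19, 12]
  [17, -2, 0, ∞, 15]
  [∞, ∞, ∞, 0, ∞]
  [2, -8, 19, ∞, 0]
D(1):
  [0, 20, ∞, -9, 16]
  [9, 0, 18, 0, 12]
  [17, -2, 0, 8, 15]
  [∞, ∞, ∞, 0, ∞]
  [2, -8, 19, -7, 0]
D(2):
  [0, 20, 38, -9, 16]
  [9, 0, 18, 0, 12]
  [7, -2, 0, -2, 10]
  [∞, ∞, ∞, 0, ∞]
  [1, -8, 10, -8, 0]
D(3):
  [0, 20, 38, -9, 16]
  [9, 0, 18, 0, 12]
  [7, -2, 0, -2, 10]
  [∞, ∞, ∞, 0, ∞]
  [1, -8, 10, -8, 0]
D(4):
  [0, 20, 38, -9, 16]
  [9, 0, 18, 0, 12]
  [7, -2, 0, -2, 10]
  [∞, ∞, ∞, 0, ∞]
  [1, -8, 10, -8, 0]
D(5):
  [0, 8, 26, -9, 16]
  [9, 0, 18, 0, 12]
  [7, -2, 0, -2, 10]
  [∞, ∞, ∞, 0, ∞]
  [1, -8, 10, -8, 0]
Key observation: every diagonal entry stays at the unit through all rounds, so no improving cycle exists.
Answer: CONVERGES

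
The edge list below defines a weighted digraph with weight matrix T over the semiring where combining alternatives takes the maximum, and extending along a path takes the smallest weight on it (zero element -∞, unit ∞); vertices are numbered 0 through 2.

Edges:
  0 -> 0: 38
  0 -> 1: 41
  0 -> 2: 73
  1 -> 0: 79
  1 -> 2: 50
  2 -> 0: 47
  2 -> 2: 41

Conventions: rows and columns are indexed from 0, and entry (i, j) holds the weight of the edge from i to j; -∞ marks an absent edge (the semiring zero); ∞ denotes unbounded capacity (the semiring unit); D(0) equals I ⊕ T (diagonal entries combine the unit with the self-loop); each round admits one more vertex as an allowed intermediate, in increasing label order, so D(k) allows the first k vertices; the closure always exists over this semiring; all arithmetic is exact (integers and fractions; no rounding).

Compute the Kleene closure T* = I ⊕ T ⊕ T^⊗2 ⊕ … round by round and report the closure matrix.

D(0):
  [∞, 41, 73]
  [79, ∞, 50]
  [47, -∞, ∞]
D(1):
  [∞, 41, 73]
  [79, ∞, 73]
  [47, 41, ∞]
D(2):
  [∞, 41, 73]
  [79, ∞, 73]
  [47, 41, ∞]
D(3):
  [∞, 41, 73]
  [79, ∞, 73]
  [47, 41, ∞]
Answer: T* = [[∞, 41, 73], [79, ∞, 73], [47, 41, ∞]]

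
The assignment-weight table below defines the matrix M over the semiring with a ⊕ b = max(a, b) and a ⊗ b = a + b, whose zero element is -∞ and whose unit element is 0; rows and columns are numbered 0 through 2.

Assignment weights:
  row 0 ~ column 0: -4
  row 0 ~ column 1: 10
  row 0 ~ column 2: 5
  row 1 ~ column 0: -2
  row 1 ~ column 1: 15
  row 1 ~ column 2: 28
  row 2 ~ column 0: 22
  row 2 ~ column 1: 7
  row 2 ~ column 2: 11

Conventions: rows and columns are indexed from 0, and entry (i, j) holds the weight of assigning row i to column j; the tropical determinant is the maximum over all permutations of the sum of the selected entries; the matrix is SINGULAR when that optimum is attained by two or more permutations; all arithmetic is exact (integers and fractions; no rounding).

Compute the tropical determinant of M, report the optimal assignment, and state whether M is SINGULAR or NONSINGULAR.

σ = (0, 1, 2): (-4) + 15 + 11 = 22
σ = (0, 2, 1): (-4) + 28 + 7 = 31
σ = (1, 0, 2): 10 + (-2) + 11 = 19
σ = (1, 2, 0): 10 + 28 + 22 = 60
σ = (2, 0, 1): 5 + (-2) + 7 = 10
σ = (2, 1, 0): 5 + 15 + 22 = 42
Optimal value attained by: σ = (1, 2, 0).
Answer: det⊕(M) = 60; verdict: NONSINGULAR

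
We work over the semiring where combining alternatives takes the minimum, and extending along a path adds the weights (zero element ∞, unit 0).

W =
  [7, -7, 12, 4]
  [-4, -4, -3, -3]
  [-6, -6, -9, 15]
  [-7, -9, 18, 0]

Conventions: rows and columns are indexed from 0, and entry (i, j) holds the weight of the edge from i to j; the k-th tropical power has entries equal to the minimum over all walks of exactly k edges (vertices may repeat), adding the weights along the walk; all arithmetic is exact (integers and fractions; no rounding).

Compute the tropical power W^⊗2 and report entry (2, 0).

W^⊗2:
  [-11, -11, -10, -10]
  [-10, -12, -12, -7]
  [-15, -15, -18, -9]
  [-13, -14, -12, -12]
Key observation: the optimum is the walk 2->2->0, with weight (-9) + (-6) = -15.
Optimal value attained by: walk 2->2->0.
Answer: (W^⊗2)[2][0] = -15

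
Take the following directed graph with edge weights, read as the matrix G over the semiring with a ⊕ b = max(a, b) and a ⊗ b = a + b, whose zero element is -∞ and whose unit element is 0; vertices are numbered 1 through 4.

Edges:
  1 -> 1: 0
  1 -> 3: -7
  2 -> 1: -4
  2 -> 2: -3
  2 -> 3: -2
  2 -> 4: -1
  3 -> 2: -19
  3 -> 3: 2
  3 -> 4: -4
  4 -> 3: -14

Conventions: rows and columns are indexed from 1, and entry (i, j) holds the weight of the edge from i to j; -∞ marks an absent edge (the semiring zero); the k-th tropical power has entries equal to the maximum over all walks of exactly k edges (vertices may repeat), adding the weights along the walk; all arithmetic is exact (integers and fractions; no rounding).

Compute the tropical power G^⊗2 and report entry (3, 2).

G^⊗2:
  [0, -26, -5, -11]
  [-4, -6, 0, -4]
  [-23, -17, 4, -2]
  [-∞, -33, -12, -18]
Key observation: the optimum is the walk 3->3->2, with weight 2 + (-19) = -17.
Optimal value attained by: walk 3->3->2.
Answer: (G^⊗2)[3][2] = -17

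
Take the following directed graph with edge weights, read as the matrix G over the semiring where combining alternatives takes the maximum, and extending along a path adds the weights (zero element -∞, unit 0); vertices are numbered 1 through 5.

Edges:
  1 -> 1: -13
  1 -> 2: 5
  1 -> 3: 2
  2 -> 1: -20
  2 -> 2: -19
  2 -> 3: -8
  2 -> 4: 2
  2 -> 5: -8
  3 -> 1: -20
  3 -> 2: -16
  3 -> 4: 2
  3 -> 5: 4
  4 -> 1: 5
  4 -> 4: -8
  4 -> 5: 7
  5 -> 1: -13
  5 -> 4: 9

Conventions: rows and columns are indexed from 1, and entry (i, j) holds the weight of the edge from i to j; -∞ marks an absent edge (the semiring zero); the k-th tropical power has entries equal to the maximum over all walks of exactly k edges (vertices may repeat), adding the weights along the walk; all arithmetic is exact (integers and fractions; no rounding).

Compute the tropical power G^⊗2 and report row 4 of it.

G^⊗2:
  [-15, -8, -3, 7, 6]
  [7, -15, -18, 1, 9]
  [7, -15, -18, 13, 9]
  [-3, 10, 7, 16, -1]
  [14, -8, -11, 1, 16]
Answer: row 4 of G^⊗2 = [-3, 10, 7, 16, -1]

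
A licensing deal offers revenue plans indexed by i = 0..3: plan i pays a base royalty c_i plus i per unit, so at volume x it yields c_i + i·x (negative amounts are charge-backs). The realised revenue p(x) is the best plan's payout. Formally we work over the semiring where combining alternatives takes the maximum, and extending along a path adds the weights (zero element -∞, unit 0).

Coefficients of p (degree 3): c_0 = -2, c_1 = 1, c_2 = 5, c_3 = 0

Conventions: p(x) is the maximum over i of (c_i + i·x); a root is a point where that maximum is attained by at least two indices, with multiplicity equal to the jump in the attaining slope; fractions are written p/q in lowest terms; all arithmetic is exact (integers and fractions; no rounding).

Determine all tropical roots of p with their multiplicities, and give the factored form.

hull edge (i=0, c=-2) to (i=2, c=5): slope 7/2, span 2
hull edge (i=2, c=5) to (i=3, c=0): slope -5, span 1
Factored form: p(x) = 0 ⊗ (x ⊕ (-7/2)) ⊗ (x ⊕ (-7/2)) ⊗ (x ⊕ 5)
Answer: roots = -7/2 (mult 2), 5 (mult 1)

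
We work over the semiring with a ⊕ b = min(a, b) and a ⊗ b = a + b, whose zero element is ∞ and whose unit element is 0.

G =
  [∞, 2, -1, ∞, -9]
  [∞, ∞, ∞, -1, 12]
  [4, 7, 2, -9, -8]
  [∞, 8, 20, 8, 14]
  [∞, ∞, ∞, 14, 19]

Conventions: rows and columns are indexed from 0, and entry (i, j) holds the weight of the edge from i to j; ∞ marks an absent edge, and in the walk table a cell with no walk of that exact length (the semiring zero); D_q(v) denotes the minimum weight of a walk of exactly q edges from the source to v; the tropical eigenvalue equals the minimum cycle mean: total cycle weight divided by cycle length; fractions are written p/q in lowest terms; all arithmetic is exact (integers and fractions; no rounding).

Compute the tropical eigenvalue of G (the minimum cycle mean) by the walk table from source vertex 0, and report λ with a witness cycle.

q=0: [0, ∞, ∞, ∞, ∞]
q=1: [∞, 2, -1, ∞, -9]
q=2: [3, 6, 1, -10, -9]
q=3: [5, -2, 2, -8, -7]
q=4: [6, 0, 4, -7, -6]
q=5: [8, 1, 5, -5, -4]
Optimal cycle mean attained by: cycle 0->2->0, total (-1) + 4, length 2.
Answer: λ = 3/2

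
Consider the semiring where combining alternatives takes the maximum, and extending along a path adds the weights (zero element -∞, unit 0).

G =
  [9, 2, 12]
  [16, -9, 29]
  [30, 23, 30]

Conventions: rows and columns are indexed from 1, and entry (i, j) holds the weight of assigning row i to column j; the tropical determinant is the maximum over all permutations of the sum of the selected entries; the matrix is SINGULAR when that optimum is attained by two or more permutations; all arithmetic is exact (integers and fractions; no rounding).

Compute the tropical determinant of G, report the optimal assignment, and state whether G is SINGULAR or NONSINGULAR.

σ = (1, 2, 3): 9 + (-9) + 30 = 30
σ = (1, 3, 2): 9 + 29 + 23 = 61
σ = (2, 1, 3): 2 + 16 + 30 = 48
σ = (2, 3, 1): 2 + 29 + 30 = 61
σ = (3, 1, 2): 12 + 16 + 23 = 51
σ = (3, 2, 1): 12 + (-9) + 30 = 33
Optimal value attained by: σ = (1, 3, 2).
Answer: det⊕(G) = 61; verdict: SINGULAR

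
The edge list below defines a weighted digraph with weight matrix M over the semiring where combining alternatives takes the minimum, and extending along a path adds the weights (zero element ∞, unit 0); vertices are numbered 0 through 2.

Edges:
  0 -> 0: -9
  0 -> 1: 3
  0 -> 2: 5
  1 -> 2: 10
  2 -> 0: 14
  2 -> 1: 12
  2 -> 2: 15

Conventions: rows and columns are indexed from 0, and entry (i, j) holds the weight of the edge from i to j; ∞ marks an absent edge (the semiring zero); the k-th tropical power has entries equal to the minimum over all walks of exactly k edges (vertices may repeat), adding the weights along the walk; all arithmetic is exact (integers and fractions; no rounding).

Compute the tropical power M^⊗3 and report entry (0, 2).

M^⊗2:
  [-18, -6, -4]
  [24, 22, 25]
  [5, 17, 19]
M^⊗3:
  [-27, -15, -13]
  [15, 27, 29]
  [-4, 8, 10]
Key observation: the optimum is the walk 0->0->0->2, with weight (-9) + (-9) + 5 = -13.
Optimal value attained by: walk 0->0->0->2.
Answer: (M^⊗3)[0][2] = -13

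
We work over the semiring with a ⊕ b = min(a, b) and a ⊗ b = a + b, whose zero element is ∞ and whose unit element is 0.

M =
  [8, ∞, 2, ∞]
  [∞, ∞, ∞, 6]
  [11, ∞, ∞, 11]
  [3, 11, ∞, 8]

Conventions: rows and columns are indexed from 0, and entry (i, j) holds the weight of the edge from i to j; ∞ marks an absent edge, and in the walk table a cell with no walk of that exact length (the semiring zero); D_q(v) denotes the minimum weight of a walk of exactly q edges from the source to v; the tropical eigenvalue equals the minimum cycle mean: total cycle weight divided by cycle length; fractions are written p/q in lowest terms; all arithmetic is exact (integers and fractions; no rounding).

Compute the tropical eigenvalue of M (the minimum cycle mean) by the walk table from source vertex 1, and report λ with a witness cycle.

q=0: [∞, 0, ∞, ∞]
q=1: [∞, ∞, ∞, 6]
q=2: [9, 17, ∞, 14]
q=3: [17, 25, 11, 22]
q=4: [22, 33, 19, 22]
Optimal cycle mean attained by: cycle 0->2->3->0, total 2 + 11 + 3, length 3.
Answer: λ = 16/3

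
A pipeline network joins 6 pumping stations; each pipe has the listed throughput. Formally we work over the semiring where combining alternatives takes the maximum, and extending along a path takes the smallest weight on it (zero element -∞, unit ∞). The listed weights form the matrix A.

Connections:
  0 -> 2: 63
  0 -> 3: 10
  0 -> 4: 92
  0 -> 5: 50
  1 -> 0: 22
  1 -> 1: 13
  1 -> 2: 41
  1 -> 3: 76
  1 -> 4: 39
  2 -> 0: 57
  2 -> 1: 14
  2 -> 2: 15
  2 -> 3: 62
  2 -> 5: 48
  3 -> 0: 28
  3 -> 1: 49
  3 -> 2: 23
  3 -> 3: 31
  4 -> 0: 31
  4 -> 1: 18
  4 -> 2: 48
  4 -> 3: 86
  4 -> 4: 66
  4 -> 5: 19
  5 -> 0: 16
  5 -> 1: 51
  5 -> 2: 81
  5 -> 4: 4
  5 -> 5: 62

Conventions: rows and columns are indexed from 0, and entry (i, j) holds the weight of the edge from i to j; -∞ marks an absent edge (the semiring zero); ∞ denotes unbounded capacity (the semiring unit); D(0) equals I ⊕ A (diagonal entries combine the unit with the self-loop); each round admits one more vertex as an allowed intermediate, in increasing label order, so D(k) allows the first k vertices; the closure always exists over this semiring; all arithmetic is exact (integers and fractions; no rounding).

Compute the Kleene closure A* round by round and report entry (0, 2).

D(0):
  [∞, -∞, 63, 10, 92, 50]
  [22, ∞, 41, 76, 39, -∞]
  [57, 14, ∞, 62, -∞, 48]
  [28, 49, 23, ∞, -∞, -∞]
  [31, 18, 48, 86, ∞, 19]
  [16, 51, 81, -∞, 4, ∞]
D(1):
  [∞, -∞, 63, 10, 92, 50]
  [22, ∞, 41, 76, 39, 22]
  [57, 14, ∞, 62, 57, 50]
  [28, 49, 28, ∞, 28, 28]
  [31, 18, 48, 86, ∞, 31]
  [16, 51, 81, 10, 16, ∞]
D(2):
  [∞, -∞, 63, 10, 92, 50]
  [22, ∞, 41, 76, 39, 22]
  [57, 14, ∞, 62, 57, 50]
  [28, 49, 41, ∞, 39, 28]
  [31, 18, 48, 86, ∞, 31]
  [22, 51, 81, 51, 39, ∞]
D(3):
  [∞, 14, 63, 62, 92, 50]
  [41, ∞, 41, 76, 41, 41]
  [57, 14, ∞, 62, 57, 50]
  [41, 49, 41, ∞, 41, 41]
  [48, 18, 48, 86, ∞, 48]
  [57, 51, 81, 62, 57, ∞]
D(4):
  [∞, 49, 63, 62, 92, 50]
  [41, ∞, 41, 76, 41, 41]
  [57, 49, ∞, 62, 57, 50]
  [41, 49, 41, ∞, 41, 41]
  [48, 49, 48, 86, ∞, 48]
  [57, 51, 81, 62, 57, ∞]
D(5):
  [∞, 49, 63, 86, 92, 50]
  [41, ∞, 41, 76, 41, 41]
  [57, 49, ∞, 62, 57, 50]
  [41, 49, 41, ∞, 41, 41]
  [48, 49, 48, 86, ∞, 48]
  [57, 51, 81, 62, 57, ∞]
D(6):
  [∞, 50, 63, 86, 92, 50]
  [41, ∞, 41, 76, 41, 41]
  [57, 50, ∞, 62, 57, 50]
  [41, 49, 41, ∞, 41, 41]
  [48, 49, 48, 86, ∞, 48]
  [57, 51, 81, 62, 57, ∞]
Answer: A*[0][2] = 63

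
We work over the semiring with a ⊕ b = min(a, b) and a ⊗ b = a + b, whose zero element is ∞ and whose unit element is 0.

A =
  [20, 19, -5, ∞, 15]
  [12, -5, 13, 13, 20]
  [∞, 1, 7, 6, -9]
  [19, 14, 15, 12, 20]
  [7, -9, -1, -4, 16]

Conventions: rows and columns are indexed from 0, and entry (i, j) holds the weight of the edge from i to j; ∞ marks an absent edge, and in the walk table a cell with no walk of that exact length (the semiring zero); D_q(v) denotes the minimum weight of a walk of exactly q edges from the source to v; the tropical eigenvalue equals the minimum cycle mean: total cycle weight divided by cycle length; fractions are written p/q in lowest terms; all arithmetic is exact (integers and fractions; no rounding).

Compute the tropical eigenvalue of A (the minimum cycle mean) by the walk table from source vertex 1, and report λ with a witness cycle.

q=0: [∞, 0, ∞, ∞, ∞]
q=1: [12, -5, 13, 13, 20]
q=2: [7, -10, 7, 8, 4]
q=3: [2, -15, 2, 0, -2]
q=4: [-3, -20, -3, -6, -7]
q=5: [-8, -25, -8, -11, -12]
Optimal cycle mean attained by: cycle 1->1, total (-5), length 1.
Answer: λ = -5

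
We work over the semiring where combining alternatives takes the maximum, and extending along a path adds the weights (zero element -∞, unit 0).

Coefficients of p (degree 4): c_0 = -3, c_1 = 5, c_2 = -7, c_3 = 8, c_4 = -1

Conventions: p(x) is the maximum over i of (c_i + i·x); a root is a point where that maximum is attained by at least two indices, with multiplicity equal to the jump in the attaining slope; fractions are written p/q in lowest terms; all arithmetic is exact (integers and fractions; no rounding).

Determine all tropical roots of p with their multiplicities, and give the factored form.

hull edge (i=0, c=-3) to (i=1, c=5): slope 8, span 1
hull edge (i=1, c=5) to (i=3, c=8): slope 3/2, span 2
hull edge (i=3, c=8) to (i=4, c=-1): slope -9, span 1
Factored form: p(x) = -1 ⊗ (x ⊕ (-8)) ⊗ (x ⊕ (-3/2)) ⊗ (x ⊕ (-3/2)) ⊗ (x ⊕ 9)
Answer: roots = -8 (mult 1), -3/2 (mult 2), 9 (mult 1)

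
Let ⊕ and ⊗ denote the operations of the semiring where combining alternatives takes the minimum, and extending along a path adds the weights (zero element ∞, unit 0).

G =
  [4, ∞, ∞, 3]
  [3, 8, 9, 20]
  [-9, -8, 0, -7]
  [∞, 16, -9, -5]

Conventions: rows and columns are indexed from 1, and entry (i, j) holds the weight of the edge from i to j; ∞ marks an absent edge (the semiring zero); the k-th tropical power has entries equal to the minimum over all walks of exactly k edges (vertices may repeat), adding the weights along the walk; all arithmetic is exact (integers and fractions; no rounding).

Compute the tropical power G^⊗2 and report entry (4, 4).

G^⊗2:
  [8, 19, -6, -2]
  [0, 1, 9, 2]
  [-9, -8, -16, -12]
  [-18, -17, -14, -16]
Key observation: the optimum is the walk 4->3->4, with weight (-9) + (-7) = -16.
Optimal value attained by: walk 4->3->4.
Answer: (G^⊗2)[4][4] = -16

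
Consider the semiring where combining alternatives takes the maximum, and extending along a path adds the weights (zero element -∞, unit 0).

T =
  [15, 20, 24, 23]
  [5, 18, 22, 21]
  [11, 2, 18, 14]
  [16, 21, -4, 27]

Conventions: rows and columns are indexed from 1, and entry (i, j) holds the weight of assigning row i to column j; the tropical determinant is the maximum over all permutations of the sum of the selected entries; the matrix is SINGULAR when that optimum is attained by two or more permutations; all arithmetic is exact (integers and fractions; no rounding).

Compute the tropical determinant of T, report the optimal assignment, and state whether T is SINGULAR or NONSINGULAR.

σ = (1, 2, 3, 4): 15 + 18 + 18 + 27 = 78
σ = (1, 2, 4, 3): 15 + 18 + 14 + (-4) = 43
σ = (1, 3, 2, 4): 15 + 22 + 2 + 27 = 66
σ = (1, 3, 4, 2): 15 + 22 + 14 + 21 = 72
σ = (1, 4, 2, 3): 15 + 21 + 2 + (-4) = 34
σ = (1, 4, 3, 2): 15 + 21 + 18 + 21 = 75
σ = (2, 1, 3, 4): 20 + 5 + 18 + 27 = 70
σ = (2, 1, 4, 3): 20 + 5 + 14 + (-4) = 35
σ = (2, 3, 1, 4): 20 + 22 + 11 + 27 = 80
σ = (2, 3, 4, 1): 20 + 22 + 14 + 16 = 72
σ = (2, 4, 1, 3): 20 + 21 + 11 + (-4) = 48
σ = (2, 4, 3, 1): 20 + 21 + 18 + 16 = 75
σ = (3, 1, 2, 4): 24 + 5 + 2 + 27 = 58
σ = (3, 1, 4, 2): 24 + 5 + 14 + 21 = 64
σ = (3, 2, 1, 4): 24 + 18 + 11 + 27 = 80
σ = (3, 2, 4, 1): 24 + 18 + 14 + 16 = 72
σ = (3, 4, 1, 2): 24 + 21 + 11 + 21 = 77
σ = (3, 4, 2, 1): 24 + 21 + 2 + 16 = 63
σ = (4, 1, 2, 3): 23 + 5 + 2 + (-4) = 26
σ = (4, 1, 3, 2): 23 + 5 + 18 + 21 = 67
σ = (4, 2, 1, 3): 23 + 18 + 11 + (-4) = 48
σ = (4, 2, 3, 1): 23 + 18 + 18 + 16 = 75
σ = (4, 3, 1, 2): 23 + 22 + 11 + 21 = 77
σ = (4, 3, 2, 1): 23 + 22 + 2 + 16 = 63
Optimal value attained by: σ = (2, 3, 1, 4).
Answer: det⊕(T) = 80; verdict: SINGULAR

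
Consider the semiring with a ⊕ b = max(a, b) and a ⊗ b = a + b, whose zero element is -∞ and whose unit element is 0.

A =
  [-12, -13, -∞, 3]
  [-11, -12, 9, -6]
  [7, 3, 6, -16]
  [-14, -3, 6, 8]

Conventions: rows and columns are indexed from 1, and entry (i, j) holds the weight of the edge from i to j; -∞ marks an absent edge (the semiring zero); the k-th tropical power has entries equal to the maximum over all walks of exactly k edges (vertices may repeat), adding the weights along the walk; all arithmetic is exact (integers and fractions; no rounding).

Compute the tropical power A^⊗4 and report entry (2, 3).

A^⊗2:
  [-11, 0, 9, 11]
  [16, 12, 15, 2]
  [13, 9, 12, 10]
  [13, 9, 14, 16]
A^⊗3:
  [16, 12, 17, 19]
  [22, 18, 21, 19]
  [19, 15, 18, 18]
  [21, 17, 22, 24]
A^⊗4:
  [24, 20, 25, 27]
  [28, 24, 27, 27]
  [25, 21, 24, 26]
  [29, 25, 30, 32]
Key observation: the optimum is the walk 2->3->2->3->3, with weight 9 + 3 + 9 + 6 = 27.
Optimal value attained by: walk 2->3->2->3->3.
Answer: (A^⊗4)[2][3] = 27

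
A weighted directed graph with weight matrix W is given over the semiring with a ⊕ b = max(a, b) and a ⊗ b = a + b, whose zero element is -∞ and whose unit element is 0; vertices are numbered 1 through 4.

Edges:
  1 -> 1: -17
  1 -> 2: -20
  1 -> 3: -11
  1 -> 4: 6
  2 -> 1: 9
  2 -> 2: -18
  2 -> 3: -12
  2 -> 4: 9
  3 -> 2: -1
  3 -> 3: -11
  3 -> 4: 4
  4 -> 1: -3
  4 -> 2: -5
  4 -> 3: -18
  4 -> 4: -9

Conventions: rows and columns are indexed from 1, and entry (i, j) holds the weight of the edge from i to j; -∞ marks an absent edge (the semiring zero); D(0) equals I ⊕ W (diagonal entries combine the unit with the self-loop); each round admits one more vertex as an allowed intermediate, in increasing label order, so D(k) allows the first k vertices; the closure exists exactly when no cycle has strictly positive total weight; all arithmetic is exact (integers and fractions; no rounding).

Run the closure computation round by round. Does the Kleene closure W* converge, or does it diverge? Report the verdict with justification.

D(0):
  [0, -20, -11, 6]
  [9, 0, -12, 9]
  [-∞, -1, 0, 4]
  [-3, -5, -18, 0]
Detection: at round 1, diagonal entry (4, 4) turns strictly positive.
Key observation: the cycle 4->1->4 has total weight (-3) + 6, which is strictly positive.
Answer: DIVERGES — positive cycle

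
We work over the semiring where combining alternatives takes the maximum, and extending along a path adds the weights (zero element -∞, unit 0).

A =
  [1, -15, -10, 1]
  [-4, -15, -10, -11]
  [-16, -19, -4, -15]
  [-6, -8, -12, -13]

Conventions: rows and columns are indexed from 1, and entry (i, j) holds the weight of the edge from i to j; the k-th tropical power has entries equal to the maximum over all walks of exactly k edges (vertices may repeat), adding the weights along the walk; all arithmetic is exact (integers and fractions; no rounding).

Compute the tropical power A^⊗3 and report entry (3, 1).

A^⊗2:
  [2, -7, -9, 2]
  [-3, -19, -14, -3]
  [-15, -23, -8, -15]
  [-5, -21, -16, -5]
A^⊗3:
  [3, -6, -8, 3]
  [-2, -11, -13, -2]
  [-14, -23, -12, -14]
  [-4, -13, -15, -4]
Key observation: the optimum is the walk 3->1->1->1, with weight (-16) + 1 + 1 = -14.
Optimal value attained by: walk 3->1->1->1.
Answer: (A^⊗3)[3][1] = -14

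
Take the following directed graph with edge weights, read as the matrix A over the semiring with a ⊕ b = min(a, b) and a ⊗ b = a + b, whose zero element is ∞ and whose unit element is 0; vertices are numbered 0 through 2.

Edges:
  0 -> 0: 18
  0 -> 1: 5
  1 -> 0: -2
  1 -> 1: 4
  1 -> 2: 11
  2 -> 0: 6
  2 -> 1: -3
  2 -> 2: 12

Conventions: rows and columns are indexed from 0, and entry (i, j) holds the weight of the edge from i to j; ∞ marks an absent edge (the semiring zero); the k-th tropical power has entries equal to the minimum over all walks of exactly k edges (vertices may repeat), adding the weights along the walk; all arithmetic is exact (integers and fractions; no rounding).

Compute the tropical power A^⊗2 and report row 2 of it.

A^⊗2:
  [3, 9, 16]
  [2, 3, 15]
  [-5, 1, 8]
Answer: row 2 of A^⊗2 = [-5, 1, 8]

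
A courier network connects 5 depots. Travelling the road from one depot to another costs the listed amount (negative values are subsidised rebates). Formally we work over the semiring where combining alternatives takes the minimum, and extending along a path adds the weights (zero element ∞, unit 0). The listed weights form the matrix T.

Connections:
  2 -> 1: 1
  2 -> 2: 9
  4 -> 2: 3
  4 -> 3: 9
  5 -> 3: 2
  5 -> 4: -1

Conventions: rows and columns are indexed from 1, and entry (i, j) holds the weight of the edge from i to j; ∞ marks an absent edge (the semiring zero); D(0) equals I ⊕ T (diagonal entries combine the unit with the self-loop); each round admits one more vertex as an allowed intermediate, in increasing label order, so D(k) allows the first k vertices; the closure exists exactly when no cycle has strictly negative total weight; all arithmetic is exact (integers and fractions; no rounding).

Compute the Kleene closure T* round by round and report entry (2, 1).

D(0):
  [0, ∞, ∞, ∞, ∞]
  [1, 0, ∞, ∞, ∞]
  [∞, ∞, 0, ∞, ∞]
  [∞, 3, 9, 0, ∞]
  [∞, ∞, 2, -1, 0]
D(1):
  [0, ∞, ∞, ∞, ∞]
  [1, 0, ∞, ∞, ∞]
  [∞, ∞, 0, ∞, ∞]
  [∞, 3, 9, 0, ∞]
  [∞, ∞, 2, -1, 0]
D(2):
  [0, ∞, ∞, ∞, ∞]
  [1, 0, ∞, ∞, ∞]
  [∞, ∞, 0, ∞, ∞]
  [4, 3, 9, 0, ∞]
  [∞, ∞, 2, -1, 0]
D(3):
  [0, ∞, ∞, ∞, ∞]
  [1, 0, ∞, ∞, ∞]
  [∞, ∞, 0, ∞, ∞]
  [4, 3, 9, 0, ∞]
  [∞, ∞, 2, -1, 0]
D(4):
  [0, ∞, ∞, ∞, ∞]
  [1, 0, ∞, ∞, ∞]
  [∞, ∞, 0, ∞, ∞]
  [4, 3, 9, 0, ∞]
  [3, 2, 2, -1, 0]
D(5):
  [0, ∞, ∞, ∞, ∞]
  [1, 0, ∞, ∞, ∞]
  [∞, ∞, 0, ∞, ∞]
  [4, 3, 9, 0, ∞]
  [3, 2, 2, -1, 0]
Answer: T*[2][1] = 1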